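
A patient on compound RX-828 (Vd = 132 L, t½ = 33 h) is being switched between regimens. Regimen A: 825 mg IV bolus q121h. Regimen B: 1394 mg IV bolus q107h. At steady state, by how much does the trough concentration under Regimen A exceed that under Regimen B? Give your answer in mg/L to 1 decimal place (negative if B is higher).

-0.7 mg/L

Regimen A: f = (1/2)^(121/33) ≈ 0.0787; Cmin,ss = (825/132)·f/(1−f) ≈ 0.534 mg/L.
Regimen B: f = (1/2)^(107/33) ≈ 0.1057; Cmin,ss = (1394/132)·f/(1−f) ≈ 1.248 mg/L.
Difference ≈ 0.534 − 1.248 ≈ -0.714 mg/L.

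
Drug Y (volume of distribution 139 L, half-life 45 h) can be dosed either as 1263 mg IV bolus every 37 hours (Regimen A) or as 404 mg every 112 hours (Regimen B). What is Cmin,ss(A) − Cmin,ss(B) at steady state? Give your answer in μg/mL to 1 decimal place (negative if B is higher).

Regimen A: f = (1/2)^(37/45) ≈ 0.5656; Cmin,ss = (1263/139)·f/(1−f) ≈ 11.831 μg/mL.
Regimen B: f = (1/2)^(112/45) ≈ 0.1781; Cmin,ss = (404/139)·f/(1−f) ≈ 0.630 μg/mL.
Difference ≈ 11.831 − 0.630 ≈ 11.201 μg/mL.

11.2 μg/mL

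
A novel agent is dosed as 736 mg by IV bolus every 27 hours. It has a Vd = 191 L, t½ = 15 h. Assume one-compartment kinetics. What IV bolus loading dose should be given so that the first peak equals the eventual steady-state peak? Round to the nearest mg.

f = (1/2)^(27/15) ≈ 0.287175; accumulation ratio R = 1/(1−f) ≈ 1.40287.
Loading dose to hit Cmax,ss on first dose: D_load = D_maint·R ≈ 736 × 1.40287 ≈ 1032.51 mg.

1033 mg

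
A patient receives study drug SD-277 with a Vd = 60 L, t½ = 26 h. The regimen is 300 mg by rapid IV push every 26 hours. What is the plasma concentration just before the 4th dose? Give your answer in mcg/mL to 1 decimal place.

4.4 mcg/mL

f = (1/2)^(τ/t½) = (1/2)^(26/26) ≈ 0.5000.
C₀ = D/Vd = 300/60 ≈ 5.000 mcg/mL.
Before the 4th dose, 3 doses have been given. Superposition: Cmin = C₀·(f + f² + … + f^3).
≈ 5.000 × (0.5000 + 0.2500 + 0.1250) ≈ 5.000 × 0.8750 ≈ 4.375 mcg/mL.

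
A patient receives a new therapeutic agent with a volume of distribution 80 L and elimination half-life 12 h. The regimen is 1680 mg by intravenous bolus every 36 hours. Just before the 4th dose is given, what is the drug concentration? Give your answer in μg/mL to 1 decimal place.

f = (1/2)^(τ/t½) = (1/2)^(36/12) ≈ 0.1250.
C₀ = D/Vd = 1680/80 ≈ 21.000 μg/mL.
Before the 4th dose, 3 doses have been given. Superposition: Cmin = C₀·(f + f² + … + f^3).
≈ 21.000 × (0.1250 + 0.0156 + 0.0020) ≈ 21.000 × 0.1426 ≈ 2.995 μg/mL.

3.0 μg/mL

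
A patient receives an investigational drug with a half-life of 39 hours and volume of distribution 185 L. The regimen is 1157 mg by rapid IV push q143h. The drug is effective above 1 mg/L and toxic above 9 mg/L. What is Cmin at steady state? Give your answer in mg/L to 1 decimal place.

0.5 mg/L

Over one 143-h interval, 143/39 ≈ 3.6667 half-lives elapse, leaving f ≈ 0.0787 of each dose.
At steady state, accumulation factor R = 1/(1 − e^(−kτ)) ≈ 1.0854.
Single-dose peak C₀ = D/Vd = 1157/185 ≈ 6.254 mg/L.
Steady-state peak Cmax,ss = C₀·R ≈ 6.254 × 1.0854 ≈ 6.788 mg/L.
One interval later, Cmin,ss = Cmax,ss·e^(−kτ) ≈ 6.788 × 0.0787 ≈ 0.534 mg/L.
Trough 0.5 mg/L vs MEC 1 mg/L: subtherapeutic.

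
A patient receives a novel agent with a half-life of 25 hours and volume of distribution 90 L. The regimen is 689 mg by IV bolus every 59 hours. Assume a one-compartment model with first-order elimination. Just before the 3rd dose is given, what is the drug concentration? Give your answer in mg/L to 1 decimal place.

1.8 mg/L

f = (1/2)^(τ/t½) = (1/2)^(59/25) ≈ 0.1948.
C₀ = D/Vd = 689/90 ≈ 7.656 mg/L.
Before the 3rd dose, 2 doses have been given. Superposition: Cmin = C₀·(f + f²).
≈ 7.656 × (0.1948 + 0.0379) ≈ 7.656 × 0.2327 ≈ 1.782 mg/L.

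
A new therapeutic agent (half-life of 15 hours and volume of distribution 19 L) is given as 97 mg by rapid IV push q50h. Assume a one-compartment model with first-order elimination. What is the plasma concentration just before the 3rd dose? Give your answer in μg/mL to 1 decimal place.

0.6 μg/mL

f = (1/2)^(τ/t½) = (1/2)^(50/15) ≈ 0.0992.
C₀ = D/Vd = 97/19 ≈ 5.105 μg/mL.
Before the 3rd dose, 2 doses have been given. Superposition: Cmin = C₀·(f + f²).
≈ 5.105 × (0.0992 + 0.0098) ≈ 5.105 × 0.1090 ≈ 0.556 μg/mL.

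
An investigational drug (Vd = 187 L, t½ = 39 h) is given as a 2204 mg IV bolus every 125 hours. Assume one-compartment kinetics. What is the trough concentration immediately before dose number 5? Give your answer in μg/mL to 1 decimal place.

f = (1/2)^(τ/t½) = (1/2)^(125/39) ≈ 0.1084.
C₀ = D/Vd = 2204/187 ≈ 11.786 μg/mL.
Before the 5th dose, 4 doses have been given. Superposition: Cmin = C₀·(f + f² + … + f^4).
≈ 11.786 × (0.1084 + 0.0118 + 0.0013 + 0.0001) ≈ 11.786 × 0.1216 ≈ 1.433 μg/mL.

1.4 μg/mL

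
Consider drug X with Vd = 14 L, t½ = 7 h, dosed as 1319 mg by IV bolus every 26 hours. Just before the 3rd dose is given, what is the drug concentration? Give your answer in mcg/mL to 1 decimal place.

f = (1/2)^(τ/t½) = (1/2)^(26/7) ≈ 0.0762.
C₀ = D/Vd = 1319/14 ≈ 94.214 mcg/mL.
Before the 3rd dose, 2 doses have been given. Superposition: Cmin = C₀·(f + f²).
≈ 94.214 × (0.0762 + 0.0058) ≈ 94.214 × 0.0820 ≈ 7.726 mcg/mL.

7.7 mcg/mL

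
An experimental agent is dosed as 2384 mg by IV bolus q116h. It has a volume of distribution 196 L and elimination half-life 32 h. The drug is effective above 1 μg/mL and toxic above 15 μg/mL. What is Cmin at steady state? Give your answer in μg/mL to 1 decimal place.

τ/t½ = 116/32 ≈ 3.625, so fraction remaining f = (1/2)^(116/32) ≈ 0.0811.
Each bolus raises the concentration by D/Vd = 2384/196 ≈ 12.163 μg/mL.
Steady-state trough Cmin,ss = C₀·f/(1−f) ≈ 12.163 × 0.0811/0.9189 ≈ 1.073 μg/mL.
Trough 1.1 μg/mL vs MEC 1 μg/mL: adequate.

1.1 μg/mL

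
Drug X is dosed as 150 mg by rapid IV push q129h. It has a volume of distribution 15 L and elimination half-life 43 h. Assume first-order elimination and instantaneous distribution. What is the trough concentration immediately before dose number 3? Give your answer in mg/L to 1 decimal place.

f = (1/2)^(τ/t½) = (1/2)^(129/43) ≈ 0.1250.
C₀ = D/Vd = 150/15 ≈ 10.000 mg/L.
Before the 3rd dose, 2 doses have been given. Superposition: Cmin = C₀·(f + f²).
≈ 10.000 × (0.1250 + 0.0156) ≈ 10.000 × 0.1406 ≈ 1.406 mg/L.

1.4 mg/L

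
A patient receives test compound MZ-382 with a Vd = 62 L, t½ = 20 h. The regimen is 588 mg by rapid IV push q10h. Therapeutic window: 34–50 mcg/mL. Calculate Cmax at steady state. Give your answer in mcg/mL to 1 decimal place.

32.4 mcg/mL

Over one 10-h interval, 10/20 ≈ 0.5 half-lives elapse, leaving f ≈ 0.7071 of each dose.
At steady state, accumulation factor R = 1/(1 − e^(−kτ)) ≈ 3.4141.
Each bolus raises the concentration by D/Vd = 588/62 ≈ 9.484 mcg/mL.
Steady-state peak Cmax,ss = C₀·R ≈ 9.484 × 3.4141 ≈ 32.379 mcg/mL.
Peak 32.4 mcg/mL vs MTC 50 mcg/mL: below toxic threshold.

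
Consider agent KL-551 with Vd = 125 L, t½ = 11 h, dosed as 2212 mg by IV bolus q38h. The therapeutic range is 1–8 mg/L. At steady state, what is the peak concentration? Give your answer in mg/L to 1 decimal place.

Over one 38-h interval, 38/11 ≈ 3.4545 half-lives elapse, leaving f ≈ 0.0912 of each dose.
At steady state, accumulation factor R = 1/(1 − e^(−kτ)) ≈ 1.1004.
Each bolus raises the concentration by D/Vd = 2212/125 ≈ 17.696 mg/L.
Steady-state peak Cmax,ss = C₀·R ≈ 17.696 × 1.1004 ≈ 19.473 mg/L.
Peak 19.5 mg/L vs MTC 8 mg/L: exceeds toxic threshold.

19.5 mg/L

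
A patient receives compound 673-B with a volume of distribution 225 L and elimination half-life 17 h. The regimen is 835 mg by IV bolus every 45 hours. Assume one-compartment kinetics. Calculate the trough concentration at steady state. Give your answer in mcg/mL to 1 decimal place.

k = ln2/t½ = ln2/17 ≈ 0.040773 h⁻¹; fraction remaining f = e^(−kτ) = e^(−0.040773×45) ≈ 0.1596.
At steady state, accumulation factor R = 1/(1 − e^(−kτ)) ≈ 1.1899.
Single-dose peak C₀ = D/Vd = 835/225 ≈ 3.711 mcg/mL.
Steady-state peak Cmax,ss = C₀·R ≈ 3.711 × 1.1899 ≈ 4.416 mcg/mL.
One interval later, Cmin,ss = Cmax,ss·e^(−kτ) ≈ 4.416 × 0.1596 ≈ 0.705 mcg/mL.

0.7 mcg/mL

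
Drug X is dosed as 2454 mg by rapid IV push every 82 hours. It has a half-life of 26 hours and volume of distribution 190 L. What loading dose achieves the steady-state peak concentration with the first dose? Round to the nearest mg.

2765 mg

f = (1/2)^(82/26) ≈ 0.112356; accumulation ratio R = 1/(1−f) ≈ 1.12658.
Loading dose to hit Cmax,ss on first dose: D_load = D_maint·R ≈ 2454 × 1.12658 ≈ 2764.63 mg.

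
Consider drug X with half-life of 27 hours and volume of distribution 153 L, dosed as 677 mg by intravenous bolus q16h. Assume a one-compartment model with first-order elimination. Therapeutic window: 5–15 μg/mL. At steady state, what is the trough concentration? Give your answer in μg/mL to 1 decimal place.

8.7 μg/mL

k = ln2/t½ = ln2/27 ≈ 0.025672 h⁻¹; fraction remaining f = e^(−kτ) = e^(−0.025672×16) ≈ 0.6632.
At steady state, accumulation factor R = 1/(1 − e^(−kτ)) ≈ 2.9691.
Each bolus raises the concentration by D/Vd = 677/153 ≈ 4.425 μg/mL.
Steady-state peak Cmax,ss = C₀·R ≈ 4.425 × 2.9691 ≈ 13.138 μg/mL.
One interval later, Cmin,ss = Cmax,ss·e^(−kτ) ≈ 13.138 × 0.6632 ≈ 8.713 μg/mL.
Trough 8.7 μg/mL vs MEC 5 μg/mL: adequate.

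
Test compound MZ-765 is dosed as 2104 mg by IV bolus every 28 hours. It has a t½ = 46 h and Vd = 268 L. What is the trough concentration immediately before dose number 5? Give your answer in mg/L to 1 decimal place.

f = (1/2)^(τ/t½) = (1/2)^(28/46) ≈ 0.6558.
C₀ = D/Vd = 2104/268 ≈ 7.851 mg/L.
Before the 5th dose, 4 doses have been given. Superposition: Cmin = C₀·(f + f² + … + f^4).
≈ 7.851 × (0.6558 + 0.4301 + 0.2820 + 0.1850) ≈ 7.851 × 1.5529 ≈ 12.192 mg/L.

12.2 mg/L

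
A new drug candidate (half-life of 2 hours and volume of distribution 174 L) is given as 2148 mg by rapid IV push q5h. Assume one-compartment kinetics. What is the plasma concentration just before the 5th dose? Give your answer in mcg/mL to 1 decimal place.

f = (1/2)^(τ/t½) = (1/2)^(5/2) ≈ 0.1768.
C₀ = D/Vd = 2148/174 ≈ 12.345 mcg/mL.
Before the 5th dose, 4 doses have been given. Superposition: Cmin = C₀·(f + f² + … + f^4).
≈ 12.345 × (0.1768 + 0.0313 + 0.0055 + 0.0010) ≈ 12.345 × 0.2146 ≈ 2.649 mcg/mL.

2.6 mcg/mL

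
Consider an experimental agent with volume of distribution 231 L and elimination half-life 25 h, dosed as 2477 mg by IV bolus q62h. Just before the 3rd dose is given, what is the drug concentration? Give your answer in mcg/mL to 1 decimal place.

2.3 mcg/mL

f = (1/2)^(τ/t½) = (1/2)^(62/25) ≈ 0.1792.
C₀ = D/Vd = 2477/231 ≈ 10.723 mcg/mL.
Before the 3rd dose, 2 doses have been given. Superposition: Cmin = C₀·(f + f²).
≈ 10.723 × (0.1792 + 0.0321) ≈ 10.723 × 0.2113 ≈ 2.266 mcg/mL.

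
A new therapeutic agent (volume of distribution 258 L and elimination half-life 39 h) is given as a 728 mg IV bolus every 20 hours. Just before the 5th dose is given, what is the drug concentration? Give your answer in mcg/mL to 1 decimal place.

5.0 mcg/mL

f = (1/2)^(τ/t½) = (1/2)^(20/39) ≈ 0.7009.
C₀ = D/Vd = 728/258 ≈ 2.822 mcg/mL.
Before the 5th dose, 4 doses have been given. Superposition: Cmin = C₀·(f + f² + … + f^4).
≈ 2.822 × (0.7009 + 0.4913 + 0.3443 + 0.2413) ≈ 2.822 × 1.7778 ≈ 5.017 mcg/mL.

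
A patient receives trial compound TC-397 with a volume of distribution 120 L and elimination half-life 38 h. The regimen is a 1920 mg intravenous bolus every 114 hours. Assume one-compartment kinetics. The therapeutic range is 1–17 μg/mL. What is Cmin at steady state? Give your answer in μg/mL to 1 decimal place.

The dosing interval is 3 half-lives, so f = 2^(−3) = 0.125.
At steady state, R = 1/(1 − 0.125) = 8/7.
Single-dose peak C₀ = D/Vd = 1920/120 = 16 μg/mL.
Steady-state peak Cmax,ss = C₀·R = 16 × 8/7 ≈ 18.286 μg/mL.
Steady-state trough Cmin,ss = Cmax,ss·f ≈ 18.286 × 0.125 ≈ 2.286 μg/mL.
Trough 2.3 μg/mL vs MEC 1 μg/mL: adequate.

2.3 μg/mL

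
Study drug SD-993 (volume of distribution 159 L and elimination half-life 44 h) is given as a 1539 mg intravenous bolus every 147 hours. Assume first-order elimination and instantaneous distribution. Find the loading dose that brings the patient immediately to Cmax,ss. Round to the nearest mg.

1708 mg

f = (1/2)^(147/44) ≈ 0.098693; accumulation ratio R = 1/(1−f) ≈ 1.10950.
Loading dose to hit Cmax,ss on first dose: D_load = D_maint·R ≈ 1539 × 1.10950 ≈ 1707.52 mg.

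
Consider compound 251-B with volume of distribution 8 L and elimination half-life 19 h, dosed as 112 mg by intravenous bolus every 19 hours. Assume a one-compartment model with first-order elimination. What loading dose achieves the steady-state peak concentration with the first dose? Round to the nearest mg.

224 mg

f = (1/2)^(19/19) ≈ 0.500000; accumulation ratio R = 1/(1−f) ≈ 2.00000.
Loading dose to hit Cmax,ss on first dose: D_load = D_maint·R ≈ 112 × 2.00000 ≈ 224.00 mg.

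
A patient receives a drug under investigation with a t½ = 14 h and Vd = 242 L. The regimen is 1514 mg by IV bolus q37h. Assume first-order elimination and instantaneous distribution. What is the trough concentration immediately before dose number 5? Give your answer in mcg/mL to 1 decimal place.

1.2 mcg/mL

f = (1/2)^(τ/t½) = (1/2)^(37/14) ≈ 0.1601.
C₀ = D/Vd = 1514/242 ≈ 6.256 mcg/mL.
Before the 5th dose, 4 doses have been given. Superposition: Cmin = C₀·(f + f² + … + f^4).
≈ 6.256 × (0.1601 + 0.0256 + 0.0041 + 0.0007) ≈ 6.256 × 0.1905 ≈ 1.192 mcg/mL.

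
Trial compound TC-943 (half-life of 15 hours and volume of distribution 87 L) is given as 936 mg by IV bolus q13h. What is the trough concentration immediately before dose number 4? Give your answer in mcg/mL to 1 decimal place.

f = (1/2)^(τ/t½) = (1/2)^(13/15) ≈ 0.5484.
C₀ = D/Vd = 936/87 ≈ 10.759 mcg/mL.
Before the 4th dose, 3 doses have been given. Superposition: Cmin = C₀·(f + f² + … + f^3).
≈ 10.759 × (0.5484 + 0.3007 + 0.1649) ≈ 10.759 × 1.0140 ≈ 10.910 mcg/mL.

10.9 mcg/mL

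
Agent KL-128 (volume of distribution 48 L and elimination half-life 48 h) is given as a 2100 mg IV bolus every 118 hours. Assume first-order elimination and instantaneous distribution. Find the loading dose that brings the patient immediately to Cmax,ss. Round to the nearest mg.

f = (1/2)^(118/48) ≈ 0.181957; accumulation ratio R = 1/(1−f) ≈ 1.22243.
Loading dose to hit Cmax,ss on first dose: D_load = D_maint·R ≈ 2100 × 1.22243 ≈ 2567.10 mg.

2567 mg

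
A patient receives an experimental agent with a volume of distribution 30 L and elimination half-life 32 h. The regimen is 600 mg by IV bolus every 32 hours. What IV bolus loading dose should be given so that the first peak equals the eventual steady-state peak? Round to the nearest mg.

1200 mg

f = (1/2)^(32/32) ≈ 0.500000; accumulation ratio R = 1/(1−f) ≈ 2.00000.
Loading dose to hit Cmax,ss on first dose: D_load = D_maint·R ≈ 600 × 2.00000 ≈ 1200.00 mg.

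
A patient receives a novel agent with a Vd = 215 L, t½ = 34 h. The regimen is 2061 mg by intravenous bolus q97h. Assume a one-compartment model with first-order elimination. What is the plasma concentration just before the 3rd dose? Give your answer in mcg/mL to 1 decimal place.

1.5 mcg/mL

f = (1/2)^(τ/t½) = (1/2)^(97/34) ≈ 0.1384.
C₀ = D/Vd = 2061/215 ≈ 9.586 mcg/mL.
Before the 3rd dose, 2 doses have been given. Superposition: Cmin = C₀·(f + f²).
≈ 9.586 × (0.1384 + 0.0192) ≈ 9.586 × 0.1576 ≈ 1.511 mcg/mL.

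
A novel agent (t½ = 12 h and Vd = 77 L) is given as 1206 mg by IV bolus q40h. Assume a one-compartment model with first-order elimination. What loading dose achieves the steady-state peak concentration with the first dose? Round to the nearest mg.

f = (1/2)^(40/12) ≈ 0.099213; accumulation ratio R = 1/(1−f) ≈ 1.11014.
Loading dose to hit Cmax,ss on first dose: D_load = D_maint·R ≈ 1206 × 1.11014 ≈ 1338.83 mg.

1339 mg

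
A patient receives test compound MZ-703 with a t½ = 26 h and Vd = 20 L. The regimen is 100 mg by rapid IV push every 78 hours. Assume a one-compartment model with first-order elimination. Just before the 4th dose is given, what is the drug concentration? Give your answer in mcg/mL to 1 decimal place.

f = (1/2)^(τ/t½) = (1/2)^(78/26) ≈ 0.1250.
C₀ = D/Vd = 100/20 ≈ 5.000 mcg/mL.
Before the 4th dose, 3 doses have been given. Superposition: Cmin = C₀·(f + f² + … + f^3).
≈ 5.000 × (0.1250 + 0.0156 + 0.0020) ≈ 5.000 × 0.1426 ≈ 0.713 mcg/mL.

0.7 mcg/mL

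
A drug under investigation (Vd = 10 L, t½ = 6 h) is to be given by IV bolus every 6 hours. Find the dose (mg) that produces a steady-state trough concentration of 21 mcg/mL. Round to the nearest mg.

210 mg

τ/t½ = 6/6 ≈ 1, so f = (1/2)^(6/6) ≈ 0.500000.
Cmin,ss = (D/Vd)·f/(1−f), so D = Cmin,ss·Vd·(1−f)/f.
D = 21 × 10 × (1−f)/f ≈ 21 × 10 × 1.00000 ≈ 210.00 mg.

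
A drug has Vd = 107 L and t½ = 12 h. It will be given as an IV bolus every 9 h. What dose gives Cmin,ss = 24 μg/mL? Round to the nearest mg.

τ/t½ = 9/12 ≈ 0.75, so f = (1/2)^(9/12) ≈ 0.594604.
Cmin,ss = (D/Vd)·f/(1−f), so D = Cmin,ss·Vd·(1−f)/f.
D = 24 × 107 × (1−f)/f ≈ 24 × 107 × 0.68179 ≈ 1750.84 mg.

1751 mg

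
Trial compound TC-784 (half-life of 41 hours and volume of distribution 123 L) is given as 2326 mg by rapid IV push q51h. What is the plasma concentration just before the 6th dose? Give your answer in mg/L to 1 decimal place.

13.6 mg/L

f = (1/2)^(τ/t½) = (1/2)^(51/41) ≈ 0.4222.
C₀ = D/Vd = 2326/123 ≈ 18.911 mg/L.
Before the 6th dose, 5 doses have been given. Superposition: Cmin = C₀·(f + f² + … + f^5).
≈ 18.911 × (0.4222 + 0.1783 + 0.0753 + 0.0318 + 0.0134) ≈ 18.911 × 0.7210 ≈ 13.635 mg/L.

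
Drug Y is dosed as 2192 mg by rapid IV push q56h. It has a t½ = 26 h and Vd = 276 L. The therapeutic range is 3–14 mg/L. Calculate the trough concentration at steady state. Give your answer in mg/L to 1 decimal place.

Over one 56-h interval, 56/26 ≈ 2.1538 half-lives elapse, leaving f ≈ 0.2247 of each dose.
Accumulation ratio R = 1/(1 − f) ≈ 1/0.7753 ≈ 1.2898.
Each bolus raises the concentration by D/Vd = 2192/276 ≈ 7.942 mg/L.
Steady-state peak Cmax,ss = C₀·R ≈ 7.942 × 1.2898 ≈ 10.244 mg/L.
One interval later, Cmin,ss = Cmax,ss·e^(−kτ) ≈ 10.244 × 0.2247 ≈ 2.302 mg/L.
Trough 2.3 mg/L vs MEC 3 mg/L: subtherapeutic.

2.3 mg/L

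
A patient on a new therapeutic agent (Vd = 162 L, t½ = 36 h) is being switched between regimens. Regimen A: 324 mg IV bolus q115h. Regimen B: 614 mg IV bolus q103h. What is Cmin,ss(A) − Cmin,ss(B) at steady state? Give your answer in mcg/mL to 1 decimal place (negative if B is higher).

-0.4 mcg/mL

Regimen A: f = (1/2)^(115/36) ≈ 0.1092; Cmin,ss = (324/162)·f/(1−f) ≈ 0.245 mcg/mL.
Regimen B: f = (1/2)^(103/36) ≈ 0.1376; Cmin,ss = (614/162)·f/(1−f) ≈ 0.605 mcg/mL.
Difference ≈ 0.245 − 0.605 ≈ -0.360 mcg/mL.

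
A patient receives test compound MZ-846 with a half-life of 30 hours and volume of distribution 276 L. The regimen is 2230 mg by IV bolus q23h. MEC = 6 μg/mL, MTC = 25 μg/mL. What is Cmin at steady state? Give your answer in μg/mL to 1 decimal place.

Over one 23-h interval, 23/30 ≈ 0.76667 half-lives elapse, leaving f ≈ 0.5878 of each dose.
Accumulation ratio R = 1/(1 − f) ≈ 1/0.4122 ≈ 2.4260.
Single-dose peak C₀ = D/Vd = 2230/276 ≈ 8.080 μg/mL.
Steady-state peak Cmax,ss = C₀·R ≈ 8.080 × 2.4260 ≈ 19.602 μg/mL.
Steady-state trough Cmin,ss = Cmax,ss·f ≈ 19.602 × 0.5878 ≈ 11.522 μg/mL.
Trough 11.5 μg/mL vs MEC 6 μg/mL: adequate.

11.5 μg/mL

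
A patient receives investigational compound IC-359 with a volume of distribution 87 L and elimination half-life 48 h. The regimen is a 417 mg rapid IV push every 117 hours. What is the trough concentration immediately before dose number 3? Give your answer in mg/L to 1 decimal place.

f = (1/2)^(τ/t½) = (1/2)^(117/48) ≈ 0.1846.
C₀ = D/Vd = 417/87 ≈ 4.793 mg/L.
Before the 3rd dose, 2 doses have been given. Superposition: Cmin = C₀·(f + f²).
≈ 4.793 × (0.1846 + 0.0341) ≈ 4.793 × 0.2187 ≈ 1.048 mg/L.

1.0 mg/L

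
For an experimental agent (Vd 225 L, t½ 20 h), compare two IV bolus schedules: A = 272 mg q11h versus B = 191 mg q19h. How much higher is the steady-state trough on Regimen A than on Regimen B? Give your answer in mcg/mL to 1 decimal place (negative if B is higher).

1.7 mcg/mL

Regimen A: f = (1/2)^(11/20) ≈ 0.6830; Cmin,ss = (272/225)·f/(1−f) ≈ 2.605 mcg/mL.
Regimen B: f = (1/2)^(19/20) ≈ 0.5176; Cmin,ss = (191/225)·f/(1−f) ≈ 0.911 mcg/mL.
Difference ≈ 2.605 − 0.911 ≈ 1.694 mcg/mL.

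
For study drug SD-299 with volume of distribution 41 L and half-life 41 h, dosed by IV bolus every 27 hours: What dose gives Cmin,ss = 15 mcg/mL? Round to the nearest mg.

τ/t½ = 27/41 ≈ 0.65854, so f = (1/2)^(27/41) ≈ 0.633521.
Cmin,ss = (D/Vd)·f/(1−f), so D = Cmin,ss·Vd·(1−f)/f.
D = 15 × 41 × (1−f)/f ≈ 15 × 41 × 0.57848 ≈ 355.77 mg.

356 mg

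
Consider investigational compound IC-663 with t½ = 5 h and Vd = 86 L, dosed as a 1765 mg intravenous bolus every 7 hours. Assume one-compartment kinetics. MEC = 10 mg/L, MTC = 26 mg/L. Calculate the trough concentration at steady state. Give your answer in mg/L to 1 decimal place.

12.5 mg/L

Over one 7-h interval, 7/5 ≈ 1.4 half-lives elapse, leaving f ≈ 0.3789 of each dose.
Accumulation ratio R = 1/(1 − f) ≈ 1/0.6211 ≈ 1.6100.
Each bolus raises the concentration by D/Vd = 1765/86 ≈ 20.523 mg/L.
Cmax,ss = C₀/(1 − f) ≈ 20.523/0.6211 ≈ 33.043 mg/L.
Steady-state trough Cmin,ss = Cmax,ss·f ≈ 33.043 × 0.3789 ≈ 12.520 mg/L.
Trough 12.5 mg/L vs MEC 10 mg/L: adequate.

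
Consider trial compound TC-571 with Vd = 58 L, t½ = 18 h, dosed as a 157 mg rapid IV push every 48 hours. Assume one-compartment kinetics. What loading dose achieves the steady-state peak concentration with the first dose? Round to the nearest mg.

f = (1/2)^(48/18) ≈ 0.157490; accumulation ratio R = 1/(1−f) ≈ 1.18693.
Loading dose to hit Cmax,ss on first dose: D_load = D_maint·R ≈ 157 × 1.18693 ≈ 186.35 mg.

186 mg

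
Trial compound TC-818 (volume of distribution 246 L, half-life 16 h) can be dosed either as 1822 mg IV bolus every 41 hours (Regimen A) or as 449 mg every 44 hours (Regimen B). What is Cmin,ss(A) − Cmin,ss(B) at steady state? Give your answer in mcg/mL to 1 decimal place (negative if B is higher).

Regimen A: f = (1/2)^(41/16) ≈ 0.1693; Cmin,ss = (1822/246)·f/(1−f) ≈ 1.509 mcg/mL.
Regimen B: f = (1/2)^(44/16) ≈ 0.1487; Cmin,ss = (449/246)·f/(1−f) ≈ 0.319 mcg/mL.
Difference ≈ 1.509 − 0.319 ≈ 1.190 mcg/mL.

1.2 mcg/mL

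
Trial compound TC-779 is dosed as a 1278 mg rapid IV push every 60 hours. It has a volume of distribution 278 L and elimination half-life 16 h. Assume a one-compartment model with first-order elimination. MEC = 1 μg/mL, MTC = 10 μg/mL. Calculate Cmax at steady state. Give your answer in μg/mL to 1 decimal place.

τ/t½ = 60/16 ≈ 3.75, so fraction remaining f = (1/2)^(60/16) ≈ 0.0743.
At steady state, accumulation factor R = 1/(1 − e^(−kτ)) ≈ 1.0803.
Single-dose peak C₀ = D/Vd = 1278/278 ≈ 4.597 μg/mL.
Steady-state peak Cmax,ss = C₀·R ≈ 4.597 × 1.0803 ≈ 4.966 μg/mL.
Peak 5.0 μg/mL vs MTC 10 μg/mL: below toxic threshold.

5.0 μg/mL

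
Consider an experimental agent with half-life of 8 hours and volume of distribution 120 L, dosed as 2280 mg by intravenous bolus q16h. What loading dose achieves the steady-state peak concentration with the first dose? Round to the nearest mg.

3040 mg

f = (1/2)^(16/8) ≈ 0.250000; accumulation ratio R = 1/(1−f) ≈ 1.33333.
Loading dose to hit Cmax,ss on first dose: D_load = D_maint·R ≈ 2280 × 1.33333 ≈ 3039.99 mg.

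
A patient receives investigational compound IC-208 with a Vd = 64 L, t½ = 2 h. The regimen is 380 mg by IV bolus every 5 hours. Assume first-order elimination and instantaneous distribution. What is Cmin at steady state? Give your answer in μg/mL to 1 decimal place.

Over one 5-h interval, 5/2 ≈ 2.5 half-lives elapse, leaving f ≈ 0.1768 of each dose.
Each bolus raises the concentration by D/Vd = 380/64 ≈ 5.938 μg/mL.
Steady-state trough Cmin,ss = C₀·f/(1−f) ≈ 5.938 × 0.1768/0.8232 ≈ 1.275 μg/mL.

1.3 μg/mL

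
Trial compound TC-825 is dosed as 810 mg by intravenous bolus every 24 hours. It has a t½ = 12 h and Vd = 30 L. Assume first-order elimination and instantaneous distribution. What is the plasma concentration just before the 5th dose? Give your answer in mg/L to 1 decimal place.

f = (1/2)^(τ/t½) = (1/2)^(24/12) ≈ 0.2500.
C₀ = D/Vd = 810/30 ≈ 27.000 mg/L.
Before the 5th dose, 4 doses have been given. Superposition: Cmin = C₀·(f + f² + … + f^4).
≈ 27.000 × (0.2500 + 0.0625 + 0.0156 + 0.0039) ≈ 27.000 × 0.3320 ≈ 8.964 mg/L.

9.0 mg/L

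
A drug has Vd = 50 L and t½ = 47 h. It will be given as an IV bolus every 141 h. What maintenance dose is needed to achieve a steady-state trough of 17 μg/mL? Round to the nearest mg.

τ/t½ = 141/47 ≈ 3, so f = (1/2)^(141/47) ≈ 0.125000.
Cmin,ss = (D/Vd)·f/(1−f), so D = Cmin,ss·Vd·(1−f)/f.
D = 17 × 50 × (1−f)/f ≈ 17 × 50 × 7.00000 ≈ 5950.00 mg.

5950 mg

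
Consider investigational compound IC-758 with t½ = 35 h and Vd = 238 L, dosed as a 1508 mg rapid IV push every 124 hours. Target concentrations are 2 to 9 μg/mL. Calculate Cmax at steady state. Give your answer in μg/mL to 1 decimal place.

6.9 μg/mL

k = ln2/t½ = ln2/35 ≈ 0.019804 h⁻¹; fraction remaining f = e^(−kτ) = e^(−0.019804×124) ≈ 0.0858.
Accumulation ratio R = 1/(1 − f) ≈ 1/0.9142 ≈ 1.0939.
Each bolus raises the concentration by D/Vd = 1508/238 ≈ 6.336 μg/mL.
Cmax,ss = C₀/(1 − f) ≈ 6.336/0.9142 ≈ 6.931 μg/mL.
Peak 6.9 μg/mL vs MTC 9 μg/mL: below toxic threshold.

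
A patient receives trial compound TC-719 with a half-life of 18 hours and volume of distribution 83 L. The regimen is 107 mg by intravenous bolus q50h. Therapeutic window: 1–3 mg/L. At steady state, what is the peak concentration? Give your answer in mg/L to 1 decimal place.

τ/t½ = 50/18 ≈ 2.7778, so fraction remaining f = (1/2)^(50/18) ≈ 0.1458.
At steady state, accumulation factor R = 1/(1 − e^(−kτ)) ≈ 1.1707.
Single-dose peak C₀ = D/Vd = 107/83 ≈ 1.289 mg/L.
Steady-state peak Cmax,ss = C₀·R ≈ 1.289 × 1.1707 ≈ 1.509 mg/L.
Peak 1.5 mg/L vs MTC 3 mg/L: below toxic threshold.

1.5 mg/L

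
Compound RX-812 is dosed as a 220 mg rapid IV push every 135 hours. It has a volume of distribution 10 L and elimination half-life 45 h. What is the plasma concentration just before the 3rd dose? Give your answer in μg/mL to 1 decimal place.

f = (1/2)^(τ/t½) = (1/2)^(135/45) ≈ 0.1250.
C₀ = D/Vd = 220/10 ≈ 22.000 μg/mL.
Before the 3rd dose, 2 doses have been given. Superposition: Cmin = C₀·(f + f²).
≈ 22.000 × (0.1250 + 0.0156) ≈ 22.000 × 0.1406 ≈ 3.093 μg/mL.

3.1 μg/mL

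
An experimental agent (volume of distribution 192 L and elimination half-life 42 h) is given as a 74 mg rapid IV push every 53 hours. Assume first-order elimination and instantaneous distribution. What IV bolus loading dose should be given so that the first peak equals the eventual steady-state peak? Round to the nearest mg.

f = (1/2)^(53/42) ≈ 0.416993; accumulation ratio R = 1/(1−f) ≈ 1.71525.
Loading dose to hit Cmax,ss on first dose: D_load = D_maint·R ≈ 74 × 1.71525 ≈ 126.93 mg.

127 mg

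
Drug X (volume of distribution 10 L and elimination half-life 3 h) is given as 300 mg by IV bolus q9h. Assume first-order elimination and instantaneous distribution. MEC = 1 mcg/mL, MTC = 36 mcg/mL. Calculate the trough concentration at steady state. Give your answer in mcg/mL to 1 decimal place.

4.3 mcg/mL

The dosing interval is 3 half-lives, so f = 2^(−3) = 0.125.
At steady state, R = 1/(1 − 0.125) = 8/7.
Single-dose peak C₀ = D/Vd = 300/10 = 30 mcg/mL.
Steady-state peak Cmax,ss = C₀·R = 30 × 8/7 ≈ 34.286 mcg/mL.
Steady-state trough Cmin,ss = Cmax,ss·f ≈ 34.286 × 0.125 ≈ 4.286 mcg/mL.
Trough 4.3 mcg/mL vs MEC 1 mcg/mL: adequate.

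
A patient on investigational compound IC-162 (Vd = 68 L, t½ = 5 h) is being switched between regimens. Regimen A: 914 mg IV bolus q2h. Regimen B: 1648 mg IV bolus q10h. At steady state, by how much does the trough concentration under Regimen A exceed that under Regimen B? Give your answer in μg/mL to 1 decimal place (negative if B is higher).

Regimen A: f = (1/2)^(2/5) ≈ 0.7579; Cmin,ss = (914/68)·f/(1−f) ≈ 42.078 μg/mL.
Regimen B: f = (1/2)^(10/5) ≈ 0.2500; Cmin,ss = (1648/68)·f/(1−f) ≈ 8.078 μg/mL.
Difference ≈ 42.078 − 8.078 ≈ 34.000 μg/mL.

34.0 μg/mL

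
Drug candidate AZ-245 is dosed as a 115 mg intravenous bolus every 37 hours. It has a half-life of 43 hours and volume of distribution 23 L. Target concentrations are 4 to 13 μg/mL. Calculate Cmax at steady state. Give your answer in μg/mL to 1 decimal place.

11.1 μg/mL

τ/t½ = 37/43 ≈ 0.86047, so fraction remaining f = (1/2)^(37/43) ≈ 0.5508.
Accumulation ratio R = 1/(1 − f) ≈ 1/0.4492 ≈ 2.2262.
Single-dose peak C₀ = D/Vd = 115/23 ≈ 5.000 μg/mL.
Cmax,ss = C₀/(1 − f) ≈ 5.000/0.4492 ≈ 11.131 μg/mL.
Peak 11.1 μg/mL vs MTC 13 μg/mL: below toxic threshold.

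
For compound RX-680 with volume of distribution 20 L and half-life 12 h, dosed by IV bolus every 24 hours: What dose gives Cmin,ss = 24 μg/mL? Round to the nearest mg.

τ/t½ = 24/12 ≈ 2, so f = (1/2)^(24/12) ≈ 0.250000.
Cmin,ss = (D/Vd)·f/(1−f), so D = Cmin,ss·Vd·(1−f)/f.
D = 24 × 20 × (1−f)/f ≈ 24 × 20 × 3.00000 ≈ 1440.00 mg.

1440 mg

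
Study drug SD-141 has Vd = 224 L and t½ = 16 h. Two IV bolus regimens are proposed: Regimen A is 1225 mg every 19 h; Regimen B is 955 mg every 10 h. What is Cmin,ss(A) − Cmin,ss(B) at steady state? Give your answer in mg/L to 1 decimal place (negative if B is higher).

-3.6 mg/L

Regimen A: f = (1/2)^(19/16) ≈ 0.4391; Cmin,ss = (1225/224)·f/(1−f) ≈ 4.281 mg/L.
Regimen B: f = (1/2)^(10/16) ≈ 0.6484; Cmin,ss = (955/224)·f/(1−f) ≈ 7.862 mg/L.
Difference ≈ 4.281 − 7.862 ≈ -3.581 mg/L.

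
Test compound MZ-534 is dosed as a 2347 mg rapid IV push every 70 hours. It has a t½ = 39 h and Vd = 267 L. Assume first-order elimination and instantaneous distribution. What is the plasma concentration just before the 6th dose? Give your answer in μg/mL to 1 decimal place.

f = (1/2)^(τ/t½) = (1/2)^(70/39) ≈ 0.2882.
C₀ = D/Vd = 2347/267 ≈ 8.790 μg/mL.
Before the 6th dose, 5 doses have been given. Superposition: Cmin = C₀·(f + f² + … + f^5).
≈ 8.790 × (0.2882 + 0.0831 + 0.0239 + 0.0069 + 0.0020) ≈ 8.790 × 0.4041 ≈ 3.552 μg/mL.

3.6 μg/mL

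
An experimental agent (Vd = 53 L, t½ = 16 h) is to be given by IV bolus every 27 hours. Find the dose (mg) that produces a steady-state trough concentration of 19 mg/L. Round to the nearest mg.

2237 mg

τ/t½ = 27/16 ≈ 1.6875, so f = (1/2)^(27/16) ≈ 0.310464.
Cmin,ss = (D/Vd)·f/(1−f), so D = Cmin,ss·Vd·(1−f)/f.
D = 19 × 53 × (1−f)/f ≈ 19 × 53 × 2.22099 ≈ 2236.54 mg.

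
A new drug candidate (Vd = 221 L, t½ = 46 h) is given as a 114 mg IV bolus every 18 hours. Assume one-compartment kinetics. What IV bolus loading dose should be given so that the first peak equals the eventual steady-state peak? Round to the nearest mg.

f = (1/2)^(18/46) ≈ 0.762440; accumulation ratio R = 1/(1−f) ≈ 4.20946.
Loading dose to hit Cmax,ss on first dose: D_load = D_maint·R ≈ 114 × 4.20946 ≈ 479.88 mg.

480 mg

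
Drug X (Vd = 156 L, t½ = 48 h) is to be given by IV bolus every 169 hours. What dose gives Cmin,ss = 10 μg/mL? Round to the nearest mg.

16346 mg

τ/t½ = 169/48 ≈ 3.5208, so f = (1/2)^(169/48) ≈ 0.087121.
Cmin,ss = (D/Vd)·f/(1−f), so D = Cmin,ss·Vd·(1−f)/f.
D = 10 × 156 × (1−f)/f ≈ 10 × 156 × 10.47829 ≈ 16346.13 mg.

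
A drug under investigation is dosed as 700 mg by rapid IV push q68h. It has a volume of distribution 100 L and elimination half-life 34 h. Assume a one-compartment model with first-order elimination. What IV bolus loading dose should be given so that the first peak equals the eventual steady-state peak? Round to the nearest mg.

933 mg

f = (1/2)^(68/34) ≈ 0.250000; accumulation ratio R = 1/(1−f) ≈ 1.33333.
Loading dose to hit Cmax,ss on first dose: D_load = D_maint·R ≈ 700 × 1.33333 ≈ 933.33 mg.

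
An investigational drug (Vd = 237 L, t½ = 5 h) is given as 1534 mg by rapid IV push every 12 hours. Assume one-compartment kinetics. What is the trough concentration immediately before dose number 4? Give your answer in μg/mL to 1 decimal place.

1.5 μg/mL

f = (1/2)^(τ/t½) = (1/2)^(12/5) ≈ 0.1895.
C₀ = D/Vd = 1534/237 ≈ 6.473 μg/mL.
Before the 4th dose, 3 doses have been given. Superposition: Cmin = C₀·(f + f² + … + f^3).
≈ 6.473 × (0.1895 + 0.0359 + 0.0068) ≈ 6.473 × 0.2322 ≈ 1.503 μg/mL.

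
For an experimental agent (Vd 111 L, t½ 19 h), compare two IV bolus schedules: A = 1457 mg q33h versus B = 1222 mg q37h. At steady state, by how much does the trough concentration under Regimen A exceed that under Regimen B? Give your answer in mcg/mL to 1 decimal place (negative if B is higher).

1.8 mcg/mL

Regimen A: f = (1/2)^(33/19) ≈ 0.3000; Cmin,ss = (1457/111)·f/(1−f) ≈ 5.625 mcg/mL.
Regimen B: f = (1/2)^(37/19) ≈ 0.2593; Cmin,ss = (1222/111)·f/(1−f) ≈ 3.854 mcg/mL.
Difference ≈ 5.625 − 3.854 ≈ 1.771 mcg/mL.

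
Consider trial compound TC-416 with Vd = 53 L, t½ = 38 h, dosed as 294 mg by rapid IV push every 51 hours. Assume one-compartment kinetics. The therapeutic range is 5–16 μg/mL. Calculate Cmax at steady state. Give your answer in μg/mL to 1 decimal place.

Over one 51-h interval, 51/38 ≈ 1.3421 half-lives elapse, leaving f ≈ 0.3944 of each dose.
At steady state, accumulation factor R = 1/(1 − e^(−kτ)) ≈ 1.6513.
Each bolus raises the concentration by D/Vd = 294/53 ≈ 5.547 μg/mL.
Steady-state peak Cmax,ss = C₀·R ≈ 5.547 × 1.6513 ≈ 9.160 μg/mL.
Peak 9.2 μg/mL vs MTC 16 μg/mL: below toxic threshold.

9.2 μg/mL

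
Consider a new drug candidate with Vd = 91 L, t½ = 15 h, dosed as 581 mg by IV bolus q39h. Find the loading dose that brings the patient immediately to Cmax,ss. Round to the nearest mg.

f = (1/2)^(39/15) ≈ 0.164938; accumulation ratio R = 1/(1−f) ≈ 1.19752.
Loading dose to hit Cmax,ss on first dose: D_load = D_maint·R ≈ 581 × 1.19752 ≈ 695.76 mg.

696 mg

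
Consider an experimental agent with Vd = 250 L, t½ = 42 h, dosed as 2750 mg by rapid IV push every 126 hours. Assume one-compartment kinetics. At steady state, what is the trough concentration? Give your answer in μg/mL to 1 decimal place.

1.6 μg/mL

The dosing interval is 3 half-lives, so f = 2^(−3) = 0.125.
Accumulation ratio R = 1/(1 − f) = 1/0.875 = 8/7.
Single-dose peak C₀ = D/Vd = 2750/250 = 11 μg/mL.
Steady-state peak Cmax,ss = C₀·R = 11 × 8/7 ≈ 12.571 μg/mL.
Steady-state trough Cmin,ss = Cmax,ss·f ≈ 12.571 × 0.125 ≈ 1.571 μg/mL.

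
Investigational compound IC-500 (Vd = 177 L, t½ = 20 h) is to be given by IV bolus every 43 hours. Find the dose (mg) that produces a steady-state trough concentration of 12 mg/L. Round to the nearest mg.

7303 mg

τ/t½ = 43/20 ≈ 2.15, so f = (1/2)^(43/20) ≈ 0.225313.
Cmin,ss = (D/Vd)·f/(1−f), so D = Cmin,ss·Vd·(1−f)/f.
D = 12 × 177 × (1−f)/f ≈ 12 × 177 × 3.43827 ≈ 7302.89 mg.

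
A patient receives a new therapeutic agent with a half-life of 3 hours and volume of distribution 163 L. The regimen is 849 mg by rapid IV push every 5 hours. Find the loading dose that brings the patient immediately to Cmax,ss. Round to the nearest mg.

1239 mg

f = (1/2)^(5/3) ≈ 0.314980; accumulation ratio R = 1/(1−f) ≈ 1.45981.
Loading dose to hit Cmax,ss on first dose: D_load = D_maint·R ≈ 849 × 1.45981 ≈ 1239.38 mg.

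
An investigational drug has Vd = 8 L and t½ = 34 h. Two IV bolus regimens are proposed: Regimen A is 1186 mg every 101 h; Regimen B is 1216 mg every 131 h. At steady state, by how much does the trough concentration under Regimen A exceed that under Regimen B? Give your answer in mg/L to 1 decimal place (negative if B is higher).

Regimen A: f = (1/2)^(101/34) ≈ 0.1276; Cmin,ss = (1186/8)·f/(1−f) ≈ 21.684 mg/L.
Regimen B: f = (1/2)^(131/34) ≈ 0.0692; Cmin,ss = (1216/8)·f/(1−f) ≈ 11.300 mg/L.
Difference ≈ 21.684 − 11.300 ≈ 10.384 mg/L.

10.4 mg/L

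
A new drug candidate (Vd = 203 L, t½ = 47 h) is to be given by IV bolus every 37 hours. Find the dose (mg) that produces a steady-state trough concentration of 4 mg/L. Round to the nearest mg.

589 mg

τ/t½ = 37/47 ≈ 0.78723, so f = (1/2)^(37/47) ≈ 0.579454.
Cmin,ss = (D/Vd)·f/(1−f), so D = Cmin,ss·Vd·(1−f)/f.
D = 4 × 203 × (1−f)/f ≈ 4 × 203 × 0.72576 ≈ 589.32 mg.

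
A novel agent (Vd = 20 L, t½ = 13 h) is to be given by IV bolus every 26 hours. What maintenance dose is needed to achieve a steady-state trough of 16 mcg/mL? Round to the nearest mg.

960 mg

τ/t½ = 26/13 ≈ 2, so f = (1/2)^(26/13) ≈ 0.250000.
Cmin,ss = (D/Vd)·f/(1−f), so D = Cmin,ss·Vd·(1−f)/f.
D = 16 × 20 × (1−f)/f ≈ 16 × 20 × 3.00000 ≈ 960.00 mg.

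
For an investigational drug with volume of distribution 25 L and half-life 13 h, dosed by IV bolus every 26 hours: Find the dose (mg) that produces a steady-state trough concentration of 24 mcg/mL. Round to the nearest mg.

1800 mg

τ/t½ = 26/13 ≈ 2, so f = (1/2)^(26/13) ≈ 0.250000.
Cmin,ss = (D/Vd)·f/(1−f), so D = Cmin,ss·Vd·(1−f)/f.
D = 24 × 25 × (1−f)/f ≈ 24 × 25 × 3.00000 ≈ 1800.00 mg.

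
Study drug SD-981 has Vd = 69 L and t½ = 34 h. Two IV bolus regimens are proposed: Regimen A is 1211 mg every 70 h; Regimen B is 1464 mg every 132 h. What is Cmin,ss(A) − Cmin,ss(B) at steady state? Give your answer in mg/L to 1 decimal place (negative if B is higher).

4.0 mg/L

Regimen A: f = (1/2)^(70/34) ≈ 0.2400; Cmin,ss = (1211/69)·f/(1−f) ≈ 5.542 mg/L.
Regimen B: f = (1/2)^(132/34) ≈ 0.0678; Cmin,ss = (1464/69)·f/(1−f) ≈ 1.543 mg/L.
Difference ≈ 5.542 − 1.543 ≈ 3.999 mg/L.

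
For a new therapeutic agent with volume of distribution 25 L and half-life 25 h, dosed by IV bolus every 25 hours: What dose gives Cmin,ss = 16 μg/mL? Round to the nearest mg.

τ/t½ = 25/25 ≈ 1, so f = (1/2)^(25/25) ≈ 0.500000.
Cmin,ss = (D/Vd)·f/(1−f), so D = Cmin,ss·Vd·(1−f)/f.
D = 16 × 25 × (1−f)/f ≈ 16 × 25 × 1.00000 ≈ 400.00 mg.

400 mg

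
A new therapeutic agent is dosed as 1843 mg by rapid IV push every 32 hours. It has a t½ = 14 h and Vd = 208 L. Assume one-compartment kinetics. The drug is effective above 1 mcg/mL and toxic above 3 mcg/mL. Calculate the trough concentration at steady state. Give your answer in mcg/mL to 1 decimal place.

k = ln2/t½ = ln2/14 ≈ 0.049511 h⁻¹; fraction remaining f = e^(−kτ) = e^(−0.049511×32) ≈ 0.2051.
Single-dose peak C₀ = D/Vd = 1843/208 ≈ 8.861 mcg/mL.
Steady-state trough Cmin,ss = C₀·f/(1−f) ≈ 8.861 × 0.2051/0.7949 ≈ 2.286 mcg/mL.
Trough 2.3 mcg/mL vs MEC 1 mcg/mL: adequate.

2.3 mcg/mL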